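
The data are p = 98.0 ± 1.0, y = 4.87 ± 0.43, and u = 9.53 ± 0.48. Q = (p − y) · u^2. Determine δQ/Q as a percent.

10.1%

Let w = p − y = 93.1. δw = √(δp² + δy²) = √(1.00 + 0.185) = 1.09, so δw/w = 0.0117.
Q is then a monomial in w, u:
δQ/Q = √((δw/w)² + (2·δu/u)²) = √(0.000137 + 0.0101) = 0.101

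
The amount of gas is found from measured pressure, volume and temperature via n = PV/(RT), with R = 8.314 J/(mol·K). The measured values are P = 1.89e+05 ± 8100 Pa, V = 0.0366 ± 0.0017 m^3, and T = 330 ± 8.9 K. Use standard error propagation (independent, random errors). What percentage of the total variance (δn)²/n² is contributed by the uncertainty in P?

38.9%

(δn/n)² = (1·δP/P)² + (1·δV/V)² + (-1·δT/T)²
  P term: (1×0.0429)² = 0.00184
  V term: (1×0.0464)² = 0.00216
  T term: (-1×0.0270)² = 0.000727
Total = 0.00472. Share from P = 0.00184/0.00472 = 0.389.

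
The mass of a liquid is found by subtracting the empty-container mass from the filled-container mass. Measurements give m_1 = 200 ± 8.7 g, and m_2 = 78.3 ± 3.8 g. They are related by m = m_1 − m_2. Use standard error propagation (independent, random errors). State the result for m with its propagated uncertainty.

Sums and differences: (δm)² = Σ (cᵢ δxᵢ)².
  (δm_1)² = 75.7;  (δm_2)² = 14.4
δm = √(90.1) = 9.49 g
m = 122 g.

122 ± 9.49 g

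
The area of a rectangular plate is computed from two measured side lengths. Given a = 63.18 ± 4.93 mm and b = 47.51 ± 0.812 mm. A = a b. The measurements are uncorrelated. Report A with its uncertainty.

3002 ± 240 mm^2

Each factor contributes (exponent × relative error)² to (δA/A)²:
  (1·δa/a)² = (1×0.0780)² = 0.00609;  (1·δb/b)² = (1×0.0171)² = 0.000292
δA/A = √(0.00638) = 0.0799
A = 3002 mm^2, so δA = 0.0799 × 3002 = 240 mm^2.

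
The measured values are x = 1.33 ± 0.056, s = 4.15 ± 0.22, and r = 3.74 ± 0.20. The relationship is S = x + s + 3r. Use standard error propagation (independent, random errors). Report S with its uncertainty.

16.7 ± 0.642

Absolute uncertainties add in quadrature for a linear combination:
  (δx)² = 0.00314;  (δs)² = 0.0484;  (3·δr)² = 0.360
δS = √(0.412) = 0.642
S = 16.7.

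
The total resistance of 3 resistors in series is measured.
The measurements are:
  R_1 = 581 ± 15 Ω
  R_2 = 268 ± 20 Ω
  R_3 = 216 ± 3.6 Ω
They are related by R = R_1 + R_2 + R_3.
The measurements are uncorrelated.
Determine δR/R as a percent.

2.37%

For a sum/difference, combine absolute errors in quadrature:
  (δR_1)² = 225;  (δR_2)² = 400;  (δR_3)² = 13.0
δR = √(638) = 25.3 Ω
R = 1060 Ω, so δR/R = 25.3/1060 = 0.0237.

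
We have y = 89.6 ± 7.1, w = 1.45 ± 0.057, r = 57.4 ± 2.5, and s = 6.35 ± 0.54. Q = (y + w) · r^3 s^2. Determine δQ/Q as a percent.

Let u = y + w = 91.0. δu = √(δy² + δw²) = √(50.4 + 0.00325) = 7.10, so δu/u = 0.0780.
Q is then a monomial in u, r, s:
δQ/Q = √((δu/u)² + (3·δr/r)² + (2·δs/s)²) = √(0.00608 + 0.0171 + 0.0289) = 0.228

22.8%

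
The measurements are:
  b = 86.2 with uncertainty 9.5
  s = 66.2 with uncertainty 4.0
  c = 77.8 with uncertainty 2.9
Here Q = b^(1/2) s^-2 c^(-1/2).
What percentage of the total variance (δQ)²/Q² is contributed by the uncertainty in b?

16.9%

(δQ/Q)² = (½·δb/b)² + (-2·δs/s)² + (−½·δc/c)²
  b term: (0.5×0.110)² = 0.00304
  s term: (-2×0.0604)² = 0.0146
  c term: (-0.5×0.0373)² = 0.000347
Total = 0.0180. Share from b = 0.00304/0.0180 = 0.169.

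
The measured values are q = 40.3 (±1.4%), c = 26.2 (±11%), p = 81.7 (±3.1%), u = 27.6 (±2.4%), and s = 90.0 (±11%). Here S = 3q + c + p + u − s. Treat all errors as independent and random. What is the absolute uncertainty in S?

10.8

Each term contributes (cᵢ δxᵢ)² to (δS)²:
  (3·δq)² = 2.86;  (δc)² = 8.31;  (δp)² = 6.41;  (δu)² = 0.439;  (δs)² = 98.0
δS = √(116) = 10.8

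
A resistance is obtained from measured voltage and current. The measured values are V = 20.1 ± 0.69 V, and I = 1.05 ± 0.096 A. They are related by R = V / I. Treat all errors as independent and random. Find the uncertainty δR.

For a monomial R ∝ V, I^-1, fractional errors add in quadrature:
  (1·δV/V)² = (1×0.0343)² = 0.00118;  (-1·δI/I)² = (-1×0.0914)² = 0.00836
δR/R = √(0.00954) = 0.0977
R = 19.1 Ω, so δR = 0.0977 × 19.1 = 1.87 Ω.

1.87 Ω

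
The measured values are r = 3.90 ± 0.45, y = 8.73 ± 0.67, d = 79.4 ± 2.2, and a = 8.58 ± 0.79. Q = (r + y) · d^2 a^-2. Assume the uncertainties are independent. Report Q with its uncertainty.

Let u = r + y = 12.6. δu = √(δr² + δy²) = √(0.203 + 0.449) = 0.807, so δu/u = 0.0639.
Q is then a monomial in u, d, a:
δQ/Q = √((δu/u)² + (2·δd/d)² + (-2·δa/a)²) = √(0.00408 + 0.00307 + 0.0339) = 0.203
Q = 1080, so δQ = 0.203 × 1080 = 219.

1080 ± 219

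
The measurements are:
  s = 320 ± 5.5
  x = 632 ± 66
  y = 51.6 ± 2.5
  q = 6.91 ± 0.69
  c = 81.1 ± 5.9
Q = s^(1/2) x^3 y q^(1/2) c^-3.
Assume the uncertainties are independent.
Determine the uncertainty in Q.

4.46e+05

For a monomial Q ∝ s^(1/2), x^3, y, q^(1/2), c^-3, fractional errors add in quadrature:
  (½·δs/s)² = (0.5×0.0172)² = 7.39e-05;  (3·δx/x)² = (3×0.104)² = 0.0982;  (1·δy/y)² = (1×0.0484)² = 0.00235;  (½·δq/q)² = (0.5×0.0999)² = 0.00249;  (-3·δc/c)² = (-3×0.0727)² = 0.0476
δQ/Q = √(0.151) = 0.388
Q = 1.15e+06, so δQ = 0.388 × 1.15e+06 = 4.46e+05.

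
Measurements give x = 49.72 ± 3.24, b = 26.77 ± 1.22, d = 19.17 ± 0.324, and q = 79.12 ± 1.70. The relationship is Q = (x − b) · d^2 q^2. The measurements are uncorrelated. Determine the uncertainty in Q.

Let u = x − b = 22.95. δu = √(δx² + δb²) = √(10.5 + 1.49) = 3.46, so δu/u = 0.151.
Q is then a monomial in u, d, q:
δQ/Q = √((δu/u)² + (2·δd/d)² + (2·δq/q)²) = √(0.0228 + 0.00114 + 0.00185) = 0.160
Q = 5.28e+07, so δQ = 0.160 × 5.28e+07 = 8.47e+06.

8.47e+06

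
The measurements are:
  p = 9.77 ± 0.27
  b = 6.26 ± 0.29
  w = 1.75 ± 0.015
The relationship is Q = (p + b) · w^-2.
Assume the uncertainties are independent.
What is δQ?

0.157

Let u = p + b = 16.0. δu = √(δp² + δb²) = √(0.0729 + 0.0841) = 0.396, so δu/u = 0.0247.
Q is then a monomial in u, w:
δQ/Q = √((δu/u)² + (-2·δw/w)²) = √(0.000611 + 0.000294) = 0.0301
Q = 5.23, so δQ = 0.0301 × 5.23 = 0.157.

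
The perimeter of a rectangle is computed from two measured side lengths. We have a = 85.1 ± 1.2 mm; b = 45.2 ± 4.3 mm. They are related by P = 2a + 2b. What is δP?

For a sum/difference, combine absolute errors in quadrature:
  (2·δa)² = 5.76;  (2·δb)² = 74.0
δP = √(79.7) = 8.93 mm

8.93 mm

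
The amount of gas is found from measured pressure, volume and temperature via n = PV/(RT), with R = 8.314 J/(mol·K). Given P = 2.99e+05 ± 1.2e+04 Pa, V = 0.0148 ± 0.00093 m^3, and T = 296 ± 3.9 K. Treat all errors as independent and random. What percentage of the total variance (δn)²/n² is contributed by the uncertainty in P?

28.1%

(δn/n)² = (1·δP/P)² + (1·δV/V)² + (-1·δT/T)²
  P term: (1×0.0401)² = 0.00161
  V term: (1×0.0628)² = 0.00395
  T term: (-1×0.0132)² = 0.000174
Total = 0.00573. Share from P = 0.00161/0.00573 = 0.281.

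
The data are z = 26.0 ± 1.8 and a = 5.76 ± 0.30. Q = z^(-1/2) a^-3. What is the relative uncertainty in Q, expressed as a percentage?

Products/powers → add relative errors in quadrature, weighted by exponent:
  (−½·δz/z)² = (-0.5×0.0692)² = 0.00120;  (-3·δa/a)² = (-3×0.0521)² = 0.0244
δQ/Q = √(0.0256) = 0.160

16.0%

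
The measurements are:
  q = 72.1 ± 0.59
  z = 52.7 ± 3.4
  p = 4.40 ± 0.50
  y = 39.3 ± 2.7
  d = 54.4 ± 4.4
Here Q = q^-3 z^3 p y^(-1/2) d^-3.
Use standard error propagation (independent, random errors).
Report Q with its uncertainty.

(1.70 ± 0.567) × 10^-6

For a monomial Q ∝ q^-3, z^3, p, y^(-1/2), d^-3, fractional errors add in quadrature:
  (-3·δq/q)² = (-3×0.00818)² = 0.000603;  (3·δz/z)² = (3×0.0645)² = 0.0375;  (1·δp/p)² = (1×0.114)² = 0.0129;  (−½·δy/y)² = (-0.5×0.0687)² = 0.00118;  (-3·δd/d)² = (-3×0.0809)² = 0.0589
δQ/Q = √(0.111) = 0.333
Q = 1.7e-06, so δQ = 0.333 × 1.7e-06 = 5.67e-07.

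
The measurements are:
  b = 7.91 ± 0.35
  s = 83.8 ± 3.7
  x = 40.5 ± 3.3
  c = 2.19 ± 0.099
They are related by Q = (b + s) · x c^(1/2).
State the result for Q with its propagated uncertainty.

5500 ± 515

Let u = b + s = 91.7. δu = √(δb² + δs²) = √(0.122 + 13.7) = 3.72, so δu/u = 0.0405.
Q is then a monomial in u, x, c:
δQ/Q = √((δu/u)² + (1·δx/x)² + (½·δc/c)²) = √(0.00164 + 0.00664 + 0.000511) = 0.0938
Q = 5500, so δQ = 0.0938 × 5500 = 515.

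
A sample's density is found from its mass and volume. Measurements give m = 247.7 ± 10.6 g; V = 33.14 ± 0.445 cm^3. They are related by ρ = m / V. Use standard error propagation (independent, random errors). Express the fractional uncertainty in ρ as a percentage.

4.49%

Relative error in a monomial: (δρ/ρ)² = Σ (nᵢ · δxᵢ/xᵢ)².
  (1·δm/m)² = (1×0.0428)² = 0.00183;  (-1·δV/V)² = (-1×0.0134)² = 0.000180
δρ/ρ = √(0.00201) = 0.0449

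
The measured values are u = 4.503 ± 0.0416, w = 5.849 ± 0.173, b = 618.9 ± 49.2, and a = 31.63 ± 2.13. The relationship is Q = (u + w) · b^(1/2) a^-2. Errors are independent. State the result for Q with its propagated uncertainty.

0.2574 ± 0.0364

Let h = u + w = 10.35. δh = √(δu² + δw²) = √(0.00173 + 0.0299) = 0.178, so δh/h = 0.0172.
Q is then a monomial in h, b, a:
δQ/Q = √((δh/h)² + (½·δb/b)² + (-2·δa/a)²) = √(0.000295 + 0.00158 + 0.0181) = 0.141
Q = 0.2574, so δQ = 0.141 × 0.2574 = 0.0364.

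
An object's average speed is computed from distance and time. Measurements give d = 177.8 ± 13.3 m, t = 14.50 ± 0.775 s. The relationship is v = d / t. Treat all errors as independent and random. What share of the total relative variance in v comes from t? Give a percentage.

33.8%

(δv/v)² = (1·δd/d)² + (-1·δt/t)²
  d term: (1×0.0748)² = 0.00560
  t term: (-1×0.0534)² = 0.00286
Total = 0.00845. Share from t = 0.00286/0.00845 = 0.338.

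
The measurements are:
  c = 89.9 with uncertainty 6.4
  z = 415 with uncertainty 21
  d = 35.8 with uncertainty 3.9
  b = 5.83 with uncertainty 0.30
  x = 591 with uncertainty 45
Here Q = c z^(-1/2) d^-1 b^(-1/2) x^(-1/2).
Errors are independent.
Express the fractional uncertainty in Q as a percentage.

14.0%

Each factor contributes (exponent × relative error)² to (δQ/Q)²:
  (1·δc/c)² = (1×0.0712)² = 0.00507;  (−½·δz/z)² = (-0.5×0.0506)² = 0.000640;  (-1·δd/d)² = (-1×0.109)² = 0.0119;  (−½·δb/b)² = (-0.5×0.0515)² = 0.000662;  (−½·δx/x)² = (-0.5×0.0761)² = 0.00145
δQ/Q = √(0.0197) = 0.140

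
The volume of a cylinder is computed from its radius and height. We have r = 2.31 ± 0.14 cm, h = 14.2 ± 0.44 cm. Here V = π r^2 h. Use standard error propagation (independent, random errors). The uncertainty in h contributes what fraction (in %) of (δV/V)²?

(δV/V)² = (2·δr/r)² + (1·δh/h)²
  r term: (2×0.0606)² = 0.0147
  h term: (1×0.0310)² = 0.000960
Total = 0.0157. Share from h = 0.000960/0.0157 = 0.0613.

6.13%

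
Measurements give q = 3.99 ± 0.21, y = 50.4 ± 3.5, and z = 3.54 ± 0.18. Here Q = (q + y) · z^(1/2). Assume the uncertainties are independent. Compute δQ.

Let u = q + y = 54.4. δu = √(δq² + δy²) = √(0.0441 + 12.2) = 3.51, so δu/u = 0.0645.
Q is then a monomial in u, z:
δQ/Q = √((δu/u)² + (½·δz/z)²) = √(0.00416 + 0.000646) = 0.0693
Q = 102, so δQ = 0.0693 × 102 = 7.09.

7.09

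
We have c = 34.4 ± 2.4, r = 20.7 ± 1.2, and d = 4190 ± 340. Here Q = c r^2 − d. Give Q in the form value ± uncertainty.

Let p = c·r^2 = 14700. δp/p = √((1·δc/c)² + (2·δr/r)²) = √(0.00487 + 0.0134) = 0.135, so δp = 1990.
Q = p − d: δQ = √(δp² + δd²) = √(3.98e+06 + 1.16e+05) = 2020
Q = 10600.

10600 ± 2020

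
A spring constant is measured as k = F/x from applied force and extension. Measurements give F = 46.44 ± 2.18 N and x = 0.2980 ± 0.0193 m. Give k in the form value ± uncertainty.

155.8 ± 12.5 N/m

Products/powers → add relative errors in quadrature, weighted by exponent:
  (1·δF/F)² = (1×0.0469)² = 0.00220;  (-1·δx/x)² = (-1×0.0648)² = 0.00419
δk/k = √(0.00640) = 0.0800
k = 155.8 N/m, so δk = 0.0800 × 155.8 = 12.5 N/m.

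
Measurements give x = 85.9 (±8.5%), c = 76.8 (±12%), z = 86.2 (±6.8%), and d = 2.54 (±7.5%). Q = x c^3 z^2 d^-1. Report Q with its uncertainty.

(1.14 ± 0.457) × 10^11

Relative error in a monomial: (δQ/Q)² = Σ (nᵢ · δxᵢ/xᵢ)².
  (1·δx/x)² = (1×0.0850)² = 0.00723;  (3·δc/c)² = (3×0.120)² = 0.130;  (2·δz/z)² = (2×0.0680)² = 0.0185;  (-1·δd/d)² = (-1×0.0750)² = 0.00562
δQ/Q = √(0.161) = 0.401
Q = 1.14e+11, so δQ = 0.401 × 1.14e+11 = 4.57e+10.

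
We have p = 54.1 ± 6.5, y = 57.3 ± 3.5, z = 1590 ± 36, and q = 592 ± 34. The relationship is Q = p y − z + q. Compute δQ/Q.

0.200

Let w = p·y = 3100. δw/w = √((1·δp/p)² + (1·δy/y)²) = √(0.0144 + 0.00373) = 0.135, so δw = 418.
Q = w − z + q: δQ = √(δw² + δz² + δq²) = √(1.75e+05 + 1300 + 1160) = 421
Q = 2100, so δQ/Q = 421/2100 = 0.200.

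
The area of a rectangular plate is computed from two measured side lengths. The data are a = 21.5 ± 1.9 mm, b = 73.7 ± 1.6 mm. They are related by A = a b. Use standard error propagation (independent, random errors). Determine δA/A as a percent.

Each factor contributes (exponent × relative error)² to (δA/A)²:
  (1·δa/a)² = (1×0.0884)² = 0.00781;  (1·δb/b)² = (1×0.0217)² = 0.000471
δA/A = √(0.00828) = 0.0910

9.10%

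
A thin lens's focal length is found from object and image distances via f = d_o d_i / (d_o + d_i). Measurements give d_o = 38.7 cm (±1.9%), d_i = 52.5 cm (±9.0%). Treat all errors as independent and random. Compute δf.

0.885 cm

∂f/∂d_o = (d_i/(d_o+d_i))² = 0.331;  ∂f/∂d_i = (d_o/(d_o+d_i))² = 0.180
δf = √((∂f/∂d_o · δd_o)² + (∂f/∂d_i · δd_i)²) = √(0.0594 + 0.724) = 0.885 cm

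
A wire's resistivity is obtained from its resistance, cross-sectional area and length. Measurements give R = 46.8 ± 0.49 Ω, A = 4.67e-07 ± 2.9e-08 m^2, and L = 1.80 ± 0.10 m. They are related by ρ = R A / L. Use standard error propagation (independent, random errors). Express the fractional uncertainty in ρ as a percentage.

Each factor contributes (exponent × relative error)² to (δρ/ρ)²:
  (1·δR/R)² = (1×0.0105)² = 0.000110;  (1·δA/A)² = (1×0.0621)² = 0.00386;  (-1·δL/L)² = (-1×0.0556)² = 0.00309
δρ/ρ = √(0.00705) = 0.0840

8.40%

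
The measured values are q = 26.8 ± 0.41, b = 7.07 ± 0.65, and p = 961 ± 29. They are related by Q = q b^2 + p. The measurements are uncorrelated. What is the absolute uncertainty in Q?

Let w = q·b^2 = 1340. δw/w = √((1·δq/q)² + (2·δb/b)²) = √(0.000234 + 0.0338) = 0.185, so δw = 247.
Q = w + p: δQ = √(δw² + δp²) = √(61100 + 841) = 249

249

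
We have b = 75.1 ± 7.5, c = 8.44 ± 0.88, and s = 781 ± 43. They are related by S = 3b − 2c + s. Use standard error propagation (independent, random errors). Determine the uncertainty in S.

Each term contributes (cᵢ δxᵢ)² to (δS)²:
  (3·δb)² = 506;  (2·δc)² = 3.10;  (δs)² = 1850
δS = √(2360) = 48.6

48.6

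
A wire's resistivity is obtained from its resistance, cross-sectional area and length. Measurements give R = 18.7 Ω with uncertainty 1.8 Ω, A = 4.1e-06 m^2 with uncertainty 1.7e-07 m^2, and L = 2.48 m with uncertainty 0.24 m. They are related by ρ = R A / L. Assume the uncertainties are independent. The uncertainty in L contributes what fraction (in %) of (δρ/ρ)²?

(δρ/ρ)² = (1·δR/R)² + (1·δA/A)² + (-1·δL/L)²
  R term: (1×0.0963)² = 0.00927
  A term: (1×0.0415)² = 0.00172
  L term: (-1×0.0968)² = 0.00937
Total = 0.0203. Share from L = 0.00937/0.0203 = 0.460.

46.0%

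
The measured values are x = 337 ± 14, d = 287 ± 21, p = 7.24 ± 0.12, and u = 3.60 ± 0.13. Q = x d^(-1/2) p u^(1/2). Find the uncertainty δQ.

Each factor contributes (exponent × relative error)² to (δQ/Q)²:
  (1·δx/x)² = (1×0.0415)² = 0.00173;  (−½·δd/d)² = (-0.5×0.0732)² = 0.00134;  (1·δp/p)² = (1×0.0166)² = 0.000275;  (½·δu/u)² = (0.5×0.0361)² = 0.000326
δQ/Q = √(0.00367) = 0.0605
Q = 273, so δQ = 0.0605 × 273 = 16.5.

16.5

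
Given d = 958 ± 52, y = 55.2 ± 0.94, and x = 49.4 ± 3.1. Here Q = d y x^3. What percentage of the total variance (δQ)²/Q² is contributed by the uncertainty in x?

(δQ/Q)² = (1·δd/d)² + (1·δy/y)² + (3·δx/x)²
  d term: (1×0.0543)² = 0.00295
  y term: (1×0.0170)² = 0.000290
  x term: (3×0.0628)² = 0.0354
Total = 0.0387. Share from x = 0.0354/0.0387 = 0.916.

91.6%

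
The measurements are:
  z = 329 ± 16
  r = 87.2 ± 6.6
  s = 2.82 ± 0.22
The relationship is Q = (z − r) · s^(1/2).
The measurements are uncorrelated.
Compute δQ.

Let u = z − r = 242. δu = √(δz² + δr²) = √(256 + 43.6) = 17.3, so δu/u = 0.0716.
Q is then a monomial in u, s:
δQ/Q = √((δu/u)² + (½·δs/s)²) = √(0.00512 + 0.00152) = 0.0815
Q = 406, so δQ = 0.0815 × 406 = 33.1.

33.1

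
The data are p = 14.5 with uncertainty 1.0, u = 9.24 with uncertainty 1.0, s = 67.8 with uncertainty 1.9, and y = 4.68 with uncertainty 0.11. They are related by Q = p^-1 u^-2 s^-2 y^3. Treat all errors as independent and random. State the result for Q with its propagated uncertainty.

Relative error in a monomial: (δQ/Q)² = Σ (nᵢ · δxᵢ/xᵢ)².
  (-1·δp/p)² = (-1×0.0690)² = 0.00476;  (-2·δu/u)² = (-2×0.108)² = 0.0469;  (-2·δs/s)² = (-2×0.0280)² = 0.00314;  (3·δy/y)² = (3×0.0235)² = 0.00497
δQ/Q = √(0.0597) = 0.244
Q = 1.8e-05, so δQ = 0.244 × 1.8e-05 = 4.4e-06.

(1.80 ± 0.440) × 10^-5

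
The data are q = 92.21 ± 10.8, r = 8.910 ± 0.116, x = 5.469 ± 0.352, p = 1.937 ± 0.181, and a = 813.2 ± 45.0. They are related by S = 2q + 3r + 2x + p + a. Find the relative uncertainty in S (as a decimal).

0.0481

Sums and differences: (δS)² = Σ (cᵢ δxᵢ)².
  (2·δq)² = 467;  (3·δr)² = 0.121;  (2·δx)² = 0.496;  (δp)² = 0.0328;  (δa)² = 2020
δS = √(2490) = 49.9
S = 1037, so δS/S = 49.9/1037 = 0.0481.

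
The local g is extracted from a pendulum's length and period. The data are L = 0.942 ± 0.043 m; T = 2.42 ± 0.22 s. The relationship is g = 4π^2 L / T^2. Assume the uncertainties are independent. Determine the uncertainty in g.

Products/powers → add relative errors in quadrature, weighted by exponent:
  (1·δL/L)² = (1×0.0456)² = 0.00208;  (-2·δT/T)² = (-2×0.0909)² = 0.0331
δg/g = √(0.0351) = 0.187
g = 6.35 m/s^2, so δg = 0.187 × 6.35 = 1.19 m/s^2.

1.19 m/s^2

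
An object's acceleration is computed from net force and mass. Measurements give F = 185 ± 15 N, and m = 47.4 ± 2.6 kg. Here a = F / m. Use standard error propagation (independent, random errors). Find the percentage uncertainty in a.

Since a is a product/quotient, work with relative uncertainties:
  (1·δF/F)² = (1×0.0811)² = 0.00657;  (-1·δm/m)² = (-1×0.0549)² = 0.00301
δa/a = √(0.00958) = 0.0979

9.79%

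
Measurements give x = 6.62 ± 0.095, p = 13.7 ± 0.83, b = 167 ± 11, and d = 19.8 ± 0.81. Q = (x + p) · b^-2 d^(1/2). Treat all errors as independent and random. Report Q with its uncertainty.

0.00324 ± 0.000452

Let u = x + p = 20.3. δu = √(δx² + δp²) = √(0.00903 + 0.689) = 0.835, so δu/u = 0.0411.
Q is then a monomial in u, b, d:
δQ/Q = √((δu/u)² + (-2·δb/b)² + (½·δd/d)²) = √(0.00169 + 0.0174 + 0.000418) = 0.140
Q = 0.00324, so δQ = 0.140 × 0.00324 = 0.000452.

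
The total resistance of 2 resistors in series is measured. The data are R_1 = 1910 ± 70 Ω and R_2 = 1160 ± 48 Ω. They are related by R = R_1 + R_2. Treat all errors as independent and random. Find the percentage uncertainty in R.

2.76%

Each term contributes (cᵢ δxᵢ)² to (δR)²:
  (δR_1)² = 4900;  (δR_2)² = 2300
δR = √(7200) = 84.9 Ω
R = 3070 Ω, so δR/R = 84.9/3070 = 0.0276.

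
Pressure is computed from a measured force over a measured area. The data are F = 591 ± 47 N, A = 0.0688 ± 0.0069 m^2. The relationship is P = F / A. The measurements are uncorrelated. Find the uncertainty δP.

Each factor contributes (exponent × relative error)² to (δP/P)²:
  (1·δF/F)² = (1×0.0795)² = 0.00632;  (-1·δA/A)² = (-1×0.100)² = 0.0101
δP/P = √(0.0164) = 0.128
P = 8590 Pa, so δP = 0.128 × 8590 = 1100 Pa.

1100 Pa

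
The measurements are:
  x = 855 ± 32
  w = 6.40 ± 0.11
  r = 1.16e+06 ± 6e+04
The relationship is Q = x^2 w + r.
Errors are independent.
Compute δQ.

Let p = x^2·w = 4.68e+06. δp/p = √((2·δx/x)² + (1·δw/w)²) = √(0.00560 + 0.000295) = 0.0768, so δp = 3.59e+05.
Q = p + r: δQ = √(δp² + δr²) = √(1.29e+11 + 3.6e+09) = 3.64e+05

3.64e+05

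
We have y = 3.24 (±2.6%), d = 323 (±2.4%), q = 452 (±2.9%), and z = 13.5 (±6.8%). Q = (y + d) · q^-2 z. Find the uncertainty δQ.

0.00199

Let u = y + d = 326. δu = √(δy² + δd²) = √(0.00710 + 60.1) = 7.75, so δu/u = 0.0238.
Q is then a monomial in u, q, z:
δQ/Q = √((δu/u)² + (-2·δq/q)² + (1·δz/z)²) = √(0.000565 + 0.00336 + 0.00462) = 0.0925
Q = 0.0216, so δQ = 0.0925 × 0.0216 = 0.00199.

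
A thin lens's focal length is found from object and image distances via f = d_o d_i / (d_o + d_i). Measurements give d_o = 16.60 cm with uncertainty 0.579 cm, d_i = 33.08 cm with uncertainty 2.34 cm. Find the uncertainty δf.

0.366 cm

∂f/∂d_o = (d_i/(d_o+d_i))² = 0.443;  ∂f/∂d_i = (d_o/(d_o+d_i))² = 0.112
δf = √((∂f/∂d_o · δd_o)² + (∂f/∂d_i · δd_i)²) = √(0.0659 + 0.0683) = 0.366 cm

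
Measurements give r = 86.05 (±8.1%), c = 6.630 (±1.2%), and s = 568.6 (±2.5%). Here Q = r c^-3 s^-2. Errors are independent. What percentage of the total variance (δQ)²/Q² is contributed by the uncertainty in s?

(δQ/Q)² = (1·δr/r)² + (-3·δc/c)² + (-2·δs/s)²
  r term: (1×0.0810)² = 0.00656
  c term: (-3×0.0120)² = 0.00130
  s term: (-2×0.0250)² = 0.00250
Total = 0.0104. Share from s = 0.00250/0.0104 = 0.241.

24.1%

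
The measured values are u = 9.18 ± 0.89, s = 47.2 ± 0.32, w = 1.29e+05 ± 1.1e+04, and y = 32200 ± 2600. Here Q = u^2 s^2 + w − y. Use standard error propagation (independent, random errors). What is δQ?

Let p = u^2·s^2 = 1.88e+05. δp/p = √((2·δu/u)² + (2·δs/s)²) = √(0.0376 + 0.000184) = 0.194, so δp = 36500.
Q = p + w − y: δQ = √(δp² + δw² + δy²) = √(1.33e+09 + 1.21e+08 + 6.76e+06) = 38200

38200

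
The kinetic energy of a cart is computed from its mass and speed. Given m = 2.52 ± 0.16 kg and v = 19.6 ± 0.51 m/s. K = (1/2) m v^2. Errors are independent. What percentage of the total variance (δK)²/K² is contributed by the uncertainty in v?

(δK/K)² = (1·δm/m)² + (2·δv/v)²
  m term: (1×0.0635)² = 0.00403
  v term: (2×0.0260)² = 0.00271
Total = 0.00674. Share from v = 0.00271/0.00674 = 0.402.

40.2%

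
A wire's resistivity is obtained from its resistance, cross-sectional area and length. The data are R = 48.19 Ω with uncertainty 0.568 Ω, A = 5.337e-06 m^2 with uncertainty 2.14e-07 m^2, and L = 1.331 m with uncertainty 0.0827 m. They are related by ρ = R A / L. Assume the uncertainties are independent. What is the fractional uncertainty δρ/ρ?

Products/powers → add relative errors in quadrature, weighted by exponent:
  (1·δR/R)² = (1×0.0118)² = 0.000139;  (1·δA/A)² = (1×0.0401)² = 0.00161;  (-1·δL/L)² = (-1×0.0621)² = 0.00386
δρ/ρ = √(0.00561) = 0.0749

0.0749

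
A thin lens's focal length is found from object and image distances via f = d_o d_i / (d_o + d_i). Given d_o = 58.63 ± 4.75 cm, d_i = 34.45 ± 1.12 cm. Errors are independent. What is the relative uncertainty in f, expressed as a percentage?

∂f/∂d_o = (d_i/(d_o+d_i))² = 0.137;  ∂f/∂d_i = (d_o/(d_o+d_i))² = 0.397
δf = √((∂f/∂d_o · δd_o)² + (∂f/∂d_i · δd_i)²) = √(0.423 + 0.197) = 0.788 cm
f = 21.70 cm, so δf/f = 0.788/21.70 = 0.0363.

3.63%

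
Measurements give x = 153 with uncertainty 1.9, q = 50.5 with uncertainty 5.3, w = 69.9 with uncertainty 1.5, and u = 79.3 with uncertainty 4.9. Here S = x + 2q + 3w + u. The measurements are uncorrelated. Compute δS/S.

0.0233

Absolute uncertainties add in quadrature for a linear combination:
  (δx)² = 3.61;  (2·δq)² = 112;  (3·δw)² = 20.2;  (δu)² = 24.0
δS = √(160) = 12.7
S = 543, so δS/S = 12.7/543 = 0.0233.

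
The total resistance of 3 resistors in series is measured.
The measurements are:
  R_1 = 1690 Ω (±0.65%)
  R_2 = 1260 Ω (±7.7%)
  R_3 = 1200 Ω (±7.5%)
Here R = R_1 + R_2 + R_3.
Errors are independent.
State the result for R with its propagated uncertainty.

For a sum/difference, combine absolute errors in quadrature:
  (δR_1)² = 121;  (δR_2)² = 9410;  (δR_3)² = 8100
δR = √(17600) = 133 Ω
R = 4150 Ω.

4150 ± 133 Ω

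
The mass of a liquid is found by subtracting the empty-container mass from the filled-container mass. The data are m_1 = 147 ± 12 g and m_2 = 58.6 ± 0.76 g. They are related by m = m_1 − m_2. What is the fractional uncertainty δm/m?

0.136

Absolute uncertainties add in quadrature for a linear combination:
  (δm_1)² = 144;  (δm_2)² = 0.578
δm = √(145) = 12.0 g
m = 88.4 g, so δm/m = 12.0/88.4 = 0.136.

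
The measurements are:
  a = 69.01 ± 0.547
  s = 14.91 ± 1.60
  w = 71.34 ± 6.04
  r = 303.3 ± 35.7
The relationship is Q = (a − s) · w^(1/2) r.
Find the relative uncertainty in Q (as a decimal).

0.129

Let u = a − s = 54.10. δu = √(δa² + δs²) = √(0.299 + 2.56) = 1.69, so δu/u = 0.0313.
Q is then a monomial in u, w, r:
δQ/Q = √((δu/u)² + (½·δw/w)² + (1·δr/r)²) = √(0.000977 + 0.00179 + 0.0139) = 0.129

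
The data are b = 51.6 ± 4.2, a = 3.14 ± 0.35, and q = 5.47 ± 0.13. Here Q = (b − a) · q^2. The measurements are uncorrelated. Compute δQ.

Let u = b − a = 48.5. δu = √(δb² + δa²) = √(17.6 + 0.122) = 4.21, so δu/u = 0.0870.
Q is then a monomial in u, q:
δQ/Q = √((δu/u)² + (2·δq/q)²) = √(0.00756 + 0.00226) = 0.0991
Q = 1450, so δQ = 0.0991 × 1450 = 144.

144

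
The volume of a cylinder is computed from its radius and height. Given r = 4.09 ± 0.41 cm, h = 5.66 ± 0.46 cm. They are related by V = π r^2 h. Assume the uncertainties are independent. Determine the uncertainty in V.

64.3 cm^3

For a monomial V ∝ r^2, h, fractional errors add in quadrature:
  (2·δr/r)² = (2×0.100)² = 0.0402;  (1·δh/h)² = (1×0.0813)² = 0.00661
δV/V = √(0.0468) = 0.216
V = 297 cm^3, so δV = 0.216 × 297 = 64.3 cm^3.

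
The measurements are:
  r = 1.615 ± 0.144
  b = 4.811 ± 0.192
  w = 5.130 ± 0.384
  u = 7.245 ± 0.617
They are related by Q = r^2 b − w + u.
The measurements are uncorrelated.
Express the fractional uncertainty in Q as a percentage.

16.4%

Let p = r^2·b = 12.55. δp/p = √((2·δr/r)² + (1·δb/b)²) = √(0.0318 + 0.00159) = 0.183, so δp = 2.29.
Q = p − w + u: δQ = √(δp² + δw² + δu²) = √(5.26 + 0.147 + 0.381) = 2.41
Q = 14.66, so δQ/Q = 2.41/14.66 = 0.164.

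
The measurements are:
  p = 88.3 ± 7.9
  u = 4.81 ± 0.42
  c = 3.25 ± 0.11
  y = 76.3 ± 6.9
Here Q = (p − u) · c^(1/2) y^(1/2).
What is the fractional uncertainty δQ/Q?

0.106

Let w = p − u = 83.5. δw = √(δp² + δu²) = √(62.4 + 0.176) = 7.91, so δw/w = 0.0948.
Q is then a monomial in w, c, y:
δQ/Q = √((δw/w)² + (½·δc/c)² + (½·δy/y)²) = √(0.00898 + 0.000286 + 0.00204) = 0.106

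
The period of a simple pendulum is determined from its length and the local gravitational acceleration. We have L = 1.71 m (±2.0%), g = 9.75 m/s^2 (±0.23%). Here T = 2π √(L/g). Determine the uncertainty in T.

0.0265 s

Relative error in a monomial: (δT/T)² = Σ (nᵢ · δxᵢ/xᵢ)².
  (½·δL/L)² = (0.5×0.0200)² = 0.000100;  (−½·δg/g)² = (-0.5×0.00230)² = 1.32e-06
δT/T = √(0.000101) = 0.0101
T = 2.63 s, so δT = 0.0101 × 2.63 = 0.0265 s.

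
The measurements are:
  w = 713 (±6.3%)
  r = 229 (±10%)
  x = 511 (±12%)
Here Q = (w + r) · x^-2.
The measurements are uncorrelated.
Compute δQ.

Let u = w + r = 942. δu = √(δw² + δr²) = √(2020 + 524) = 50.4, so δu/u = 0.0535.
Q is then a monomial in u, x:
δQ/Q = √((δu/u)² + (-2·δx/x)²) = √(0.00286 + 0.0576) = 0.246
Q = 0.00361, so δQ = 0.246 × 0.00361 = 0.000887.

0.000887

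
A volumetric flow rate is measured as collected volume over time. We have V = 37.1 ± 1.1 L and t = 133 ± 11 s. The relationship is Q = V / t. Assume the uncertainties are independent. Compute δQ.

0.0245 L/s

Q is a product of powers, so relative uncertainties combine in quadrature:
  (1·δV/V)² = (1×0.0296)² = 0.000879;  (-1·δt/t)² = (-1×0.0827)² = 0.00684
δQ/Q = √(0.00772) = 0.0879
Q = 0.279 L/s, so δQ = 0.0879 × 0.279 = 0.0245 L/s.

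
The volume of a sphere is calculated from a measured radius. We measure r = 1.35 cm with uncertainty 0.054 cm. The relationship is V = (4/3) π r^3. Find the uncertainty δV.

1.24 cm^3

Since V is a product/quotient, work with relative uncertainties:
  (3·δr/r)² = (3×0.0400)² = 0.0144
δV/V = √(0.0144) = 0.120
V = 10.3 cm^3, so δV = 0.120 × 10.3 = 1.24 cm^3.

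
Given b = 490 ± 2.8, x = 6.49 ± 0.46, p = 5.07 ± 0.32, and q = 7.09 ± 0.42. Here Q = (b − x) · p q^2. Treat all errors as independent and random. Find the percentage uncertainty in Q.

13.4%

Let u = b − x = 484. δu = √(δb² + δx²) = √(7.84 + 0.212) = 2.84, so δu/u = 0.00587.
Q is then a monomial in u, p, q:
δQ/Q = √((δu/u)² + (1·δp/p)² + (2·δq/q)²) = √(3.44e-05 + 0.00398 + 0.0140) = 0.134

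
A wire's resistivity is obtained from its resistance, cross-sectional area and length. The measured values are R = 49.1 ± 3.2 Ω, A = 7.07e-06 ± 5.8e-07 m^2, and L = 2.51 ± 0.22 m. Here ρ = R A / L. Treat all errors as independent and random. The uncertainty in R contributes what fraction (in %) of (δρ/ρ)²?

22.8%

(δρ/ρ)² = (1·δR/R)² + (1·δA/A)² + (-1·δL/L)²
  R term: (1×0.0652)² = 0.00425
  A term: (1×0.0820)² = 0.00673
  L term: (-1×0.0876)² = 0.00768
Total = 0.0187. Share from R = 0.00425/0.0187 = 0.228.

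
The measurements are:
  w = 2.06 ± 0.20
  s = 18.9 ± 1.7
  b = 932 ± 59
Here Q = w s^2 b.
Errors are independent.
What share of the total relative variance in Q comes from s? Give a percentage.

70.7%

(δQ/Q)² = (1·δw/w)² + (2·δs/s)² + (1·δb/b)²
  w term: (1×0.0971)² = 0.00943
  s term: (2×0.0899)² = 0.0324
  b term: (1×0.0633)² = 0.00401
Total = 0.0458. Share from s = 0.0324/0.0458 = 0.707.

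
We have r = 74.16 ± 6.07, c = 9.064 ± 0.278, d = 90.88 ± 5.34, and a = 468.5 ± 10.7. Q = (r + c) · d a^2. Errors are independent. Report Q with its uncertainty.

(1.660 ± 0.173) × 10^9

Let u = r + c = 83.22. δu = √(δr² + δc²) = √(36.8 + 0.0773) = 6.08, so δu/u = 0.0730.
Q is then a monomial in u, d, a:
δQ/Q = √((δu/u)² + (1·δd/d)² + (2·δa/a)²) = √(0.00533 + 0.00345 + 0.00209) = 0.104
Q = 1.66e+09, so δQ = 0.104 × 1.66e+09 = 1.73e+08.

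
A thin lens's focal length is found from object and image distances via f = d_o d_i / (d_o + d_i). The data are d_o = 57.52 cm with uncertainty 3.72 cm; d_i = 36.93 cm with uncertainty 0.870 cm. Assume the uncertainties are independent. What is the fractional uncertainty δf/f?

∂f/∂d_o = (d_i/(d_o+d_i))² = 0.153;  ∂f/∂d_i = (d_o/(d_o+d_i))² = 0.371
δf = √((∂f/∂d_o · δd_o)² + (∂f/∂d_i · δd_i)²) = √(0.323 + 0.104) = 0.654 cm
f = 22.49 cm, so δf/f = 0.654/22.49 = 0.0291.

0.0291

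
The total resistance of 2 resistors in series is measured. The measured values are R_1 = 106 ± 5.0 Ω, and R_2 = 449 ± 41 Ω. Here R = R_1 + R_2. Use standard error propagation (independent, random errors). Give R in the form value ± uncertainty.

555 ± 41.3 Ω

Each term contributes (cᵢ δxᵢ)² to (δR)²:
  (δR_1)² = 25.0;  (δR_2)² = 1680
δR = √(1710) = 41.3 Ω
R = 555 Ω.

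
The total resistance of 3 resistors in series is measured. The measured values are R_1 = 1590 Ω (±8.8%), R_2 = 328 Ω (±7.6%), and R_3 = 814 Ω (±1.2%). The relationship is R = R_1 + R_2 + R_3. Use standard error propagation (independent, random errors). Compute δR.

For a sum/difference, combine absolute errors in quadrature:
  (δR_1)² = 19600;  (δR_2)² = 621;  (δR_3)² = 95.4
δR = √(20300) = 142 Ω

142 Ω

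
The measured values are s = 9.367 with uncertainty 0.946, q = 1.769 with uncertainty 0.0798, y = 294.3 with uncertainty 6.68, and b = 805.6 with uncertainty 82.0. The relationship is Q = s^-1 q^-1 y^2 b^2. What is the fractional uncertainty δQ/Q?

Products/powers → add relative errors in quadrature, weighted by exponent:
  (-1·δs/s)² = (-1×0.101)² = 0.0102;  (-1·δq/q)² = (-1×0.0451)² = 0.00203;  (2·δy/y)² = (2×0.0227)² = 0.00206;  (2·δb/b)² = (2×0.102)² = 0.0414
δQ/Q = √(0.0557) = 0.236

0.236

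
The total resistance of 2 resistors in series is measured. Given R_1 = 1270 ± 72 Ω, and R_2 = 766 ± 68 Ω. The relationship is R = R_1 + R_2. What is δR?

99.0 Ω

R is a linear combination, so absolute uncertainties add in quadrature:
  (δR_1)² = 5180;  (δR_2)² = 4620
δR = √(9810) = 99.0 Ω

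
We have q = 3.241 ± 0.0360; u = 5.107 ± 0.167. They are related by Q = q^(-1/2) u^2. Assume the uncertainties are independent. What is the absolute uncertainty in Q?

Relative error in a monomial: (δQ/Q)² = Σ (nᵢ · δxᵢ/xᵢ)².
  (−½·δq/q)² = (-0.5×0.0111)² = 3.08e-05;  (2·δu/u)² = (2×0.0327)² = 0.00428
δQ/Q = √(0.00431) = 0.0656
Q = 14.49, so δQ = 0.0656 × 14.49 = 0.951.

0.951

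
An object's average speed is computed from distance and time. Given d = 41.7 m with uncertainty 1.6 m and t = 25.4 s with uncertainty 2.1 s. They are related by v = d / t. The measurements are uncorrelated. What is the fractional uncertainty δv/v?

Since v is a product/quotient, work with relative uncertainties:
  (1·δd/d)² = (1×0.0384)² = 0.00147;  (-1·δt/t)² = (-1×0.0827)² = 0.00684
δv/v = √(0.00831) = 0.0911

0.0911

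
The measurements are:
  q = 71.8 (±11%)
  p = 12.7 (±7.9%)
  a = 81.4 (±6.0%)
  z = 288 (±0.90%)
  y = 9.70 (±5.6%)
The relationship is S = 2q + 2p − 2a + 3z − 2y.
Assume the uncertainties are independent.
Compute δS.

20.3

Absolute uncertainties add in quadrature for a linear combination:
  (2·δq)² = 250;  (2·δp)² = 4.03;  (2·δa)² = 95.4;  (3·δz)² = 60.5;  (2·δy)² = 1.18
δS = √(411) = 20.3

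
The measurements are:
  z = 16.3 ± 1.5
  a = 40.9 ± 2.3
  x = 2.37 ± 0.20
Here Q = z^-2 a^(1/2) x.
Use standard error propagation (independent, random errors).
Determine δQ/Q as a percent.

Products/powers → add relative errors in quadrature, weighted by exponent:
  (-2·δz/z)² = (-2×0.0920)² = 0.0339;  (½·δa/a)² = (0.5×0.0562)² = 0.000791;  (1·δx/x)² = (1×0.0844)² = 0.00712
δQ/Q = √(0.0418) = 0.204

20.4%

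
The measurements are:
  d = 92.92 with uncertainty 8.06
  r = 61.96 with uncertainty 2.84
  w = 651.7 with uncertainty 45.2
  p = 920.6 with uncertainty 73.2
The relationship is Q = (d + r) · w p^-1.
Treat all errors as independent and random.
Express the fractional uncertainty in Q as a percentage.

Let u = d + r = 154.9. δu = √(δd² + δr²) = √(65.0 + 8.07) = 8.55, so δu/u = 0.0552.
Q is then a monomial in u, w, p:
δQ/Q = √((δu/u)² + (1·δw/w)² + (-1·δp/p)²) = √(0.00304 + 0.00481 + 0.00632) = 0.119

11.9%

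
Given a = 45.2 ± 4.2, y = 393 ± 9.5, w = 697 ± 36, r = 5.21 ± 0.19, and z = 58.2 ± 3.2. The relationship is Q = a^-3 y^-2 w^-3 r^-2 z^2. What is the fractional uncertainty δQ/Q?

0.349

Since Q is a product/quotient, work with relative uncertainties:
  (-3·δa/a)² = (-3×0.0929)² = 0.0777;  (-2·δy/y)² = (-2×0.0242)² = 0.00234;  (-3·δw/w)² = (-3×0.0516)² = 0.0240;  (-2·δr/r)² = (-2×0.0365)² = 0.00532;  (2·δz/z)² = (2×0.0550)² = 0.0121
δQ/Q = √(0.121) = 0.349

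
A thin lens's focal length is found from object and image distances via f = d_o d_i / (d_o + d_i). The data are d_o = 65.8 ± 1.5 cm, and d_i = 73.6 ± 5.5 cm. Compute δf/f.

∂f/∂d_o = (d_i/(d_o+d_i))² = 0.279;  ∂f/∂d_i = (d_o/(d_o+d_i))² = 0.223
δf = √((∂f/∂d_o · δd_o)² + (∂f/∂d_i · δd_i)²) = √(0.175 + 1.50) = 1.29 cm
f = 34.7 cm, so δf/f = 1.29/34.7 = 0.0373.

0.0373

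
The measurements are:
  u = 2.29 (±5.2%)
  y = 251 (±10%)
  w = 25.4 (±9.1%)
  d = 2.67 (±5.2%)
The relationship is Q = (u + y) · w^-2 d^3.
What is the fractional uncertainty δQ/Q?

Let h = u + y = 253. δh = √(δu² + δy²) = √(0.0142 + 630) = 25.1, so δh/h = 0.0991.
Q is then a monomial in h, w, d:
δQ/Q = √((δh/h)² + (-2·δw/w)² + (3·δd/d)²) = √(0.00982 + 0.0331 + 0.0243) = 0.259

0.259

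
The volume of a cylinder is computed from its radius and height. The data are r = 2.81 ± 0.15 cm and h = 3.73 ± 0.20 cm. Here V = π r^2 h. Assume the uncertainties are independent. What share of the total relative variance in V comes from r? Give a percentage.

79.9%

(δV/V)² = (2·δr/r)² + (1·δh/h)²
  r term: (2×0.0534)² = 0.0114
  h term: (1×0.0536)² = 0.00288
Total = 0.0143. Share from r = 0.0114/0.0143 = 0.799.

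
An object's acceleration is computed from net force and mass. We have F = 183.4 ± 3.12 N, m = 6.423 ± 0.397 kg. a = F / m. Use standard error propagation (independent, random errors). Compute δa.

Since a is a product/quotient, work with relative uncertainties:
  (1·δF/F)² = (1×0.0170)² = 0.000289;  (-1·δm/m)² = (-1×0.0618)² = 0.00382
δa/a = √(0.00411) = 0.0641
a = 28.55 m/s^2, so δa = 0.0641 × 28.55 = 1.83 m/s^2.

1.83 m/s^2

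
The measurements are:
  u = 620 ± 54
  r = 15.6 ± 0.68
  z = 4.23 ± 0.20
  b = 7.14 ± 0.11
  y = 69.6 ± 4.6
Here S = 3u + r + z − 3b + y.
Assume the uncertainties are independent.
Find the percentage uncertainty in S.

Absolute uncertainties add in quadrature for a linear combination:
  (3·δu)² = 26200;  (δr)² = 0.462;  (δz)² = 0.0400;  (3·δb)² = 0.109;  (δy)² = 21.2
δS = √(26300) = 162
S = 1930, so δS/S = 162/1930 = 0.0841.

8.41%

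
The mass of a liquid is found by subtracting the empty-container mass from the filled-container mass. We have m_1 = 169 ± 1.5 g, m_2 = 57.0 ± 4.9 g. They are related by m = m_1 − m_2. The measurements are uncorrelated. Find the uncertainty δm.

5.12 g

For a sum/difference, combine absolute errors in quadrature:
  (δm_1)² = 2.25;  (δm_2)² = 24.0
δm = √(26.3) = 5.12 g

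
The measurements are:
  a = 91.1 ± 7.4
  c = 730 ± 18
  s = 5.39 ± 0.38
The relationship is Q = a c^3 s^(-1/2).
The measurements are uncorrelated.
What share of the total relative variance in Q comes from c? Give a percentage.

(δQ/Q)² = (1·δa/a)² + (3·δc/c)² + (−½·δs/s)²
  a term: (1×0.0812)² = 0.00660
  c term: (3×0.0247)² = 0.00547
  s term: (-0.5×0.0705)² = 0.00124
Total = 0.0133. Share from c = 0.00547/0.0133 = 0.411.

41.1%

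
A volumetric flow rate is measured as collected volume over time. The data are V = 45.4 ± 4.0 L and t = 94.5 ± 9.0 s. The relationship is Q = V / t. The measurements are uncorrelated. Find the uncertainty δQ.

0.0623 L/s

For a monomial Q ∝ V, t^-1, fractional errors add in quadrature:
  (1·δV/V)² = (1×0.0881)² = 0.00776;  (-1·δt/t)² = (-1×0.0952)² = 0.00907
δQ/Q = √(0.0168) = 0.130
Q = 0.480 L/s, so δQ = 0.130 × 0.480 = 0.0623 L/s.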